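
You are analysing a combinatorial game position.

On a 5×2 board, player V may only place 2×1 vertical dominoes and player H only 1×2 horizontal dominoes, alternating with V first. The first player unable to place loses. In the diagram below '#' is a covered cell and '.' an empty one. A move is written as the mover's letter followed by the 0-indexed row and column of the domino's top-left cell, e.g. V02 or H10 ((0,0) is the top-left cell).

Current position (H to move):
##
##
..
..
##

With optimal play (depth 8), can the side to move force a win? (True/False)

[##/##/../../##] H move#1: H20:+1/##/##/##/../##*, H30:+1/##/##/../##/##
[##/##/##/../##] end (terminal -1, V#2); searched ##/##/../../## to 8

H winning at [##/##/../../##]: True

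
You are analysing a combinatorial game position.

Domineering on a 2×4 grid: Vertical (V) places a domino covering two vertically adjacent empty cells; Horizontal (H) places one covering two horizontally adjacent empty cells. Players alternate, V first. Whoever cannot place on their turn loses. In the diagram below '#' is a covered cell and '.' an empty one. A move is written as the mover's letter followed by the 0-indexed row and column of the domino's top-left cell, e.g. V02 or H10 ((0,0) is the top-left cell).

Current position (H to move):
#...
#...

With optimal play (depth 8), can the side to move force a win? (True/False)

H winning at [#.../#...]: True

p1 H@[#.../#...]: H01[###./#...]+1* H02[#.##/#...]+1 H11[#.../###.]+1 H12[#.../#.##]+1
p2 V@[###./#...]: V03[####/#..#]-1*
p3 H@[####/#..#]: H11[####/####]+1*
p4 V@[####/####] terminal -1; root [#.../#...] d8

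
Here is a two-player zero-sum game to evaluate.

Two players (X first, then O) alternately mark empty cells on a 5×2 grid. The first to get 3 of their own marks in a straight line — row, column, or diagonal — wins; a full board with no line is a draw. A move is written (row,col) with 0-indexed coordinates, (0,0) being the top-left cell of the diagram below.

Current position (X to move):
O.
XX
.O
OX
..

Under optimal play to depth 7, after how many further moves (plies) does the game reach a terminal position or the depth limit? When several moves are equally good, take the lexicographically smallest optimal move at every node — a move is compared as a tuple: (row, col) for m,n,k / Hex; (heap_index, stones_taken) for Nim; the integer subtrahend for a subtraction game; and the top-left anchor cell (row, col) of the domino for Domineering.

[O./XX/.O/OX/..] X move#1: (0,1):+0/OX/XX/.O/OX/..*, (2,0):+0/O./XX/XO/OX/.., (4,0):+0/O./XX/.O/OX/X., (4,1):+0/O./XX/.O/OX/.X
[OX/XX/.O/OX/..] O move#2: (2,0):+0/OX/XX/OO/OX/..*, (4,0):+0/OX/XX/.O/OX/O., (4,1):+0/OX/XX/.O/OX/.O
[OX/XX/OO/OX/..] X move#3: (4,0):+0/OX/XX/OO/OX/X.*, (4,1):-1/OX/XX/OO/OX/.X
[OX/XX/OO/OX/X.] O move#4: (4,1):+0/OX/XX/OO/OX/XO*
[OX/XX/OO/OX/XO] end (terminal +0, X#5); searched O./XX/.O/OX/.. to 7

PV length from [O./XX/.O/OX/..]: 4 plies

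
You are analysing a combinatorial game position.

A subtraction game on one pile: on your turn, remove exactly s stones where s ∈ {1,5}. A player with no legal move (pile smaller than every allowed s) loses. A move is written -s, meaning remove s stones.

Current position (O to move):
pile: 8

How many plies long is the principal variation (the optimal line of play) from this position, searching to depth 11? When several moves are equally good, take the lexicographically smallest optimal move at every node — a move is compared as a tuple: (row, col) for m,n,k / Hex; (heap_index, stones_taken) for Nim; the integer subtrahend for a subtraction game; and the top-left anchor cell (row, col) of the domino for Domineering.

ply 1, O at 8 | -1=-1→7*; -5=-1→3
ply 2, X at 7 | -1=+1→6*; -5=+1→2
ply 3, O at 6 | -1=-1→5*; -5=-1→1
ply 4, X at 5 | -1=+1→4*; -5=+1→0
ply 5, O at 4 | -1=-1→3*
ply 6, X at 3 | -1=+1→2*
ply 7, O at 2 | -1=-1→1*
ply 8, X at 1 | -1=+1→0*
ply 9: 0 is terminal -1 (O); from 8 depth 11

PV length from [8]: 8 plies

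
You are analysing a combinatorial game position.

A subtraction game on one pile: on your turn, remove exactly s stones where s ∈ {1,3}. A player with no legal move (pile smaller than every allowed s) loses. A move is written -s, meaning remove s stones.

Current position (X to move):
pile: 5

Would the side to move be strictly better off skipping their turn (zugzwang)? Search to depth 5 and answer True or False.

ply 1, X at 5 | -1=+1→4*; -3=+1→2
ply 2, O at 4 | -1=-1→3*; -3=-1→1
ply 3, X at 3 | -1=+1→2*; -3=+1→0
ply 4, O at 2 | -1=-1→1*
ply 5, X at 1 | -1=+1→0*
ply 6: 0 is terminal -1 (O); from 5 depth 5
pass branch (O moves first from the same position):
  | ply 1, O at 5 | -1=+1→4*; -3=+1→2
  | ply 2, X at 4 | -1=-1→3*; -3=-1→1
  | ply 3, O at 3 | -1=+1→2*; -3=+1→0
  | ply 4, X at 2 | -1=-1→1*
  | ply 5, O at 1 | -1=+1→0*
  | ply 6: 0 is terminal -1 (X); from 5 depth 5
X moving scores +1; X passing scores -1

zugzwang(5, X) = False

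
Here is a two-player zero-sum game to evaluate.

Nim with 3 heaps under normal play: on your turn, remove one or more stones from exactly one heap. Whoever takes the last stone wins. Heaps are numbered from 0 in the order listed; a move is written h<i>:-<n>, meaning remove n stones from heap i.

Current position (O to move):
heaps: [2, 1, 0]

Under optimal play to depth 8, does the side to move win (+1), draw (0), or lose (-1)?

ply 1, O at (2,1,0) | h0:-1=+1→(1,1,0)*; h0:-2=-1→(0,1,0); h1:-1=-1→(2,0,0)
ply 2, X at (1,1,0) | h0:-1=-1→(0,1,0)*; h1:-1=-1→(1,0,0)
ply 3, O at (0,1,0) | h1:-1=+1→(0,0,0)*
ply 4: (0,0,0) is terminal -1 (X); from (2,1,0) depth 8

value((2,1,0), O) = +1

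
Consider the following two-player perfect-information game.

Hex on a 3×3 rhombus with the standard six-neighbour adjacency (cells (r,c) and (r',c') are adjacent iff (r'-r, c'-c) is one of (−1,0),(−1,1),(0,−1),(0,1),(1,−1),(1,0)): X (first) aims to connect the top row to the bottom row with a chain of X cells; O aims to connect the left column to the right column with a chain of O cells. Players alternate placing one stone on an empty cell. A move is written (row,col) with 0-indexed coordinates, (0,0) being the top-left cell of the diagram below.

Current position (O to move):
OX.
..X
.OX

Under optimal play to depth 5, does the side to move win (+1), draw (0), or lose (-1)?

value(OX./..X/.OX, O) = -1

p1 O@[OX./..X/.OX]: (0,2)[OXO/..X/.OX]-1* (1,0)[OX./O.X/.OX]-1 (1,1)[OX./.OX/.OX]-1 (2,0)[OX./..X/OOX]-1
p2 X@[OXO/..X/.OX]: (1,0)[OXO/X.X/.OX]+1* (1,1)[OXO/.XX/.OX]+1 (2,0)[OXO/..X/XOX]+1
p3 O@[OXO/X.X/.OX]: (1,1)[OXO/XOX/.OX]-1* (2,0)[OXO/X.X/OOX]-1
p4 X@[OXO/XOX/.OX]: (2,0)[OXO/XOX/XOX]+1*
p5 O@[OXO/XOX/XOX] terminal -1; root [OX./..X/.OX] d5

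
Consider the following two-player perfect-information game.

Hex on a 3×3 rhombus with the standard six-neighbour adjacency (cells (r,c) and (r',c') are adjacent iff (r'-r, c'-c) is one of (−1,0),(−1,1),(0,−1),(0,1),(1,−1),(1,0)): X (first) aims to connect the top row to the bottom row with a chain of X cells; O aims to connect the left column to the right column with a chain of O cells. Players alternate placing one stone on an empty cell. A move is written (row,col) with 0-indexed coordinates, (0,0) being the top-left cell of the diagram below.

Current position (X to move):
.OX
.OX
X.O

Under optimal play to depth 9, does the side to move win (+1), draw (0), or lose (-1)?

value(.OX/.OX/X.O, X) = +1

ply 1, X at .OX/.OX/X.O | (0,0)=+1→XOX/.OX/X.O*; (1,0)=+1→.OX/XOX/X.O; (2,1)=+1→.OX/.OX/XXO
ply 2, O at XOX/.OX/X.O | (1,0)=-1→XOX/OOX/X.O*; (2,1)=-1→XOX/.OX/XOO
ply 3, X at XOX/OOX/X.O | (2,1)=+1→XOX/OOX/XXO*
ply 4: XOX/OOX/XXO is terminal -1 (O); from .OX/.OX/X.O depth 9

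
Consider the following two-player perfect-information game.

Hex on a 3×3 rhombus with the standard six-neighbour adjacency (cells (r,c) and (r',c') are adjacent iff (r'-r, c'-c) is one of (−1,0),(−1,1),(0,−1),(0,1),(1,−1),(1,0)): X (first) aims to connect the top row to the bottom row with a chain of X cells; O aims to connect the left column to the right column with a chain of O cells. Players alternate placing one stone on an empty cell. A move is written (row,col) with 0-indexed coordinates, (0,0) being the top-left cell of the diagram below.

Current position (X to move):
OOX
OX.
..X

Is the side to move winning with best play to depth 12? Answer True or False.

X winning at [OOX/OX./..X]: True

ply 1, X at OOX/OX./..X | (1,2)=+1→OOX/OXX/..X*; (2,0)=+1→OOX/OX./X.X; (2,1)=+1→OOX/OX./.XX
ply 2: OOX/OXX/..X is terminal -1 (O); from OOX/OX./..X depth 12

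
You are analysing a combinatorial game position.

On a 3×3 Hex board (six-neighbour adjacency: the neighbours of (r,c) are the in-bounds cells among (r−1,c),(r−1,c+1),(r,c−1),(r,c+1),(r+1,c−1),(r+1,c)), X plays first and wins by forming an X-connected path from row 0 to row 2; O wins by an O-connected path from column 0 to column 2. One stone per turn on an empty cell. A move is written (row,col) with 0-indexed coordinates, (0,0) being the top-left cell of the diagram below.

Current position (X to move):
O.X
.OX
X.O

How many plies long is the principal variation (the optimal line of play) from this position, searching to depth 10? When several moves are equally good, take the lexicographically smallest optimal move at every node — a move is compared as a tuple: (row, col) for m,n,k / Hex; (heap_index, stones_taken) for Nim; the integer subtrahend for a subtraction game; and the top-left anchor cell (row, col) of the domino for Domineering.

PV length from [O.X/.OX/X.O]: 3 plies

ply 1, X at O.X/.OX/X.O | (0,1)=+1→OXX/.OX/X.O*; (1,0)=+1→O.X/XOX/X.O; (2,1)=+1→O.X/.OX/XXO
ply 2, O at OXX/.OX/X.O | (1,0)=-1→OXX/OOX/X.O*; (2,1)=-1→OXX/.OX/XOO
ply 3, X at OXX/OOX/X.O | (2,1)=+1→OXX/OOX/XXO*
ply 4: OXX/OOX/XXO is terminal -1 (O); from O.X/.OX/X.O depth 10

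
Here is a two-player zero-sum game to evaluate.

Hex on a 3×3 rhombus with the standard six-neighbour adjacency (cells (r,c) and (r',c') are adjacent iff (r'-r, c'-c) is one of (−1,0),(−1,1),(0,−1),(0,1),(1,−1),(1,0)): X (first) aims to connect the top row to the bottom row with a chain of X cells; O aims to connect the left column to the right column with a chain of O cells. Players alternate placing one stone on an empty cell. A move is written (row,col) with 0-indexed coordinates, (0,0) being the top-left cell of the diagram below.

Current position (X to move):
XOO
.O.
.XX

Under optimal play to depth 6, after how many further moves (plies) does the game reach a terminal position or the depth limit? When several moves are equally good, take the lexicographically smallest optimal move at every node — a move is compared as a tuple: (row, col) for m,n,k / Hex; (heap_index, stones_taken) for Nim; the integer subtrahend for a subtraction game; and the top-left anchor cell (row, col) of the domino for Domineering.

PV length from [XOO/.O./.XX]: 2 plies

[XOO/.O./.XX] X move#1: (1,0):-1/XOO/XO./.XX*, (1,2):-1/XOO/.OX/.XX, (2,0):-1/XOO/.O./XXX
[XOO/XO./.XX] O move#2: (1,2):-1/XOO/XOO/.XX, (2,0):+1/XOO/XO./OXX*
[XOO/XO./OXX] end (terminal -1, X#3); searched XOO/.O./.XX to 6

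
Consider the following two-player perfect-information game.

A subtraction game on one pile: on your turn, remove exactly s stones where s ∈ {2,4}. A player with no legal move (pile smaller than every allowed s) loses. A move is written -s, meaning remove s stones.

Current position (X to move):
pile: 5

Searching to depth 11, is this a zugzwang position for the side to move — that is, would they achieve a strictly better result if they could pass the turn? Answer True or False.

zugzwang(5, X) = False

ply 1, X at 5 | -2=-1→3; -4=+1→1*
ply 2: 1 is terminal -1 (O); from 5 depth 11
suppose X passes — search the same position with O to move:
pass> ply 1, O at 5 | -2=-1→3; -4=+1→1*
pass> ply 2: 1 is terminal -1 (X); from 5 depth 11
for X: play +1, pass -1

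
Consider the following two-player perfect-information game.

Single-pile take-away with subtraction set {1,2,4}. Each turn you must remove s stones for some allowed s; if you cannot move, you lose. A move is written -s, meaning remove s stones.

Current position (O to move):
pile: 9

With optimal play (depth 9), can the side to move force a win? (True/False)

p1 O@[9]: -1[8]-1* -2[7]-1 -4[5]-1
p2 X@[8]: -1[7]-1 -2[6]+1* -4[4]-1
p3 O@[6]: -1[5]-1* -2[4]-1 -4[2]-1
p4 X@[5]: -1[4]-1 -2[3]+1* -4[1]-1
p5 O@[3]: -1[2]-1* -2[1]-1
p6 X@[2]: -1[1]-1 -2[0]+1*
p7 O@[0] terminal -1; root [9] d9

O winning at [9]: False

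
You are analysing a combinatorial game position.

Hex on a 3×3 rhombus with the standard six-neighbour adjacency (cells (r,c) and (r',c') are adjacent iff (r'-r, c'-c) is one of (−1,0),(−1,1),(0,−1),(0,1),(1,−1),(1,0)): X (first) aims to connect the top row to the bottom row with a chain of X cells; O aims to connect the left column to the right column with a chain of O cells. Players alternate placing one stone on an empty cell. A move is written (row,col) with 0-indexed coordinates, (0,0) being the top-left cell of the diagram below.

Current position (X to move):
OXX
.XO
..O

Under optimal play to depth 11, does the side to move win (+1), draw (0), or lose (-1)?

value(OXX/.XO/..O, X) = +1

p1 X@[OXX/.XO/..O]: (1,0)[OXX/XXO/..O]+1* (2,0)[OXX/.XO/X.O]+1 (2,1)[OXX/.XO/.XO]+1
p2 O@[OXX/XXO/..O]: (2,0)[OXX/XXO/O.O]-1* (2,1)[OXX/XXO/.OO]-1
p3 X@[OXX/XXO/O.O]: (2,1)[OXX/XXO/OXO]+1*
p4 O@[OXX/XXO/OXO] terminal -1; root [OXX/.XO/..O] d11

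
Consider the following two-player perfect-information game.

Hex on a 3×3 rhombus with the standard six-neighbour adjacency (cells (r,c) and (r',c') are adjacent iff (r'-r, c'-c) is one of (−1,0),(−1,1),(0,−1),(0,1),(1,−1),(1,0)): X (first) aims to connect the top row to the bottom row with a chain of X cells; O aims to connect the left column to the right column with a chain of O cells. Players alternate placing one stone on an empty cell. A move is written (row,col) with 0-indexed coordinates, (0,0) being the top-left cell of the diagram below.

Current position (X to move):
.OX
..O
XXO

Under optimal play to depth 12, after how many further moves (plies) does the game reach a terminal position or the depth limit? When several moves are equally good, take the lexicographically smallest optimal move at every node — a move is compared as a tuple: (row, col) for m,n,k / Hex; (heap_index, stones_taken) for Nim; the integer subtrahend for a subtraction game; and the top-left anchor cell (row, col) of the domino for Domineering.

PV length from [.OX/..O/XXO]: 3 plies

[.OX/..O/XXO] X move#1: (0,0):+1/XOX/..O/XXO*, (1,0):+1/.OX/X.O/XXO, (1,1):+1/.OX/.XO/XXO
[XOX/..O/XXO] O move#2: (1,0):-1/XOX/O.O/XXO*, (1,1):-1/XOX/.OO/XXO
[XOX/O.O/XXO] X move#3: (1,1):+1/XOX/OXO/XXO*
[XOX/OXO/XXO] end (terminal -1, O#4); searched .OX/..O/XXO to 12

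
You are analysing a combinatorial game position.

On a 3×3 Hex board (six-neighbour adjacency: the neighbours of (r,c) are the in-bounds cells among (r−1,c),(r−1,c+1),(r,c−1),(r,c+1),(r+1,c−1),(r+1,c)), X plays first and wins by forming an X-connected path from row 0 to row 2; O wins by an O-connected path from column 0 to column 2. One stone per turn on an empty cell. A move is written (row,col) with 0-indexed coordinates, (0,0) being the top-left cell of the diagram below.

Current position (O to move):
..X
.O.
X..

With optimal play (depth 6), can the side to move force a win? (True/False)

O winning at [..X/.O./X..]: False

ply 1, O at ..X/.O./X.. | (0,0)=-1→O.X/.O./X..*; (0,1)=-1→.OX/.O./X..; (1,0)=-1→..X/OO./X..; (1,2)=-1→..X/.OO/X..; (2,1)=-1→..X/.O./XO.; (2,2)=-1→..X/.O./X.O
ply 2, X at O.X/.O./X.. | (0,1)=+1→OXX/.O./X..*; (1,0)=+1→O.X/XO./X..; (1,2)=+1→O.X/.OX/X..; (2,1)=-1→O.X/.O./XX.; (2,2)=-1→O.X/.O./X.X
ply 3, O at OXX/.O./X.. | (1,0)=-1→OXX/OO./X..*; (1,2)=-1→OXX/.OO/X..; (2,1)=-1→OXX/.O./XO.; (2,2)=-1→OXX/.O./X.O
ply 4, X at OXX/OO./X.. | (1,2)=+1→OXX/OOX/X..*; (2,1)=-1→OXX/OO./XX.; (2,2)=-1→OXX/OO./X.X
ply 5, O at OXX/OOX/X.. | (2,1)=-1→OXX/OOX/XO.*; (2,2)=-1→OXX/OOX/X.O
ply 6, X at OXX/OOX/XO. | (2,2)=+1→OXX/OOX/XOX*
ply 7: OXX/OOX/XOX is terminal -1 (O); from ..X/.O./X.. depth 6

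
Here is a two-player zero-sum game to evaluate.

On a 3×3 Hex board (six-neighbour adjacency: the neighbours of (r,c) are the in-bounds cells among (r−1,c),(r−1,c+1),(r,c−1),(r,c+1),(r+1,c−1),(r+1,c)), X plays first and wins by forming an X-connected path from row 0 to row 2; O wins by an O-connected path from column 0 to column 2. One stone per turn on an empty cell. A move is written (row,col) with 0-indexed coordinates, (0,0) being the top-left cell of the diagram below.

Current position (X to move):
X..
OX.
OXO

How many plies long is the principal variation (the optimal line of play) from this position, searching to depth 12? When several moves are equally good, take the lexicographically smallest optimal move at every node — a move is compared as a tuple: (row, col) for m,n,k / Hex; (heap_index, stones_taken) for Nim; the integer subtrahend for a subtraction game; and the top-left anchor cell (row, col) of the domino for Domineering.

p1 X@[X../OX./OXO]: (0,1)[XX./OX./OXO]+1* (0,2)[X.X/OX./OXO]+1 (1,2)[X../OXX/OXO]+1
p2 O@[XX./OX./OXO] terminal -1; root [X../OX./OXO] d12

PV length from [X../OX./OXO]: 1 ply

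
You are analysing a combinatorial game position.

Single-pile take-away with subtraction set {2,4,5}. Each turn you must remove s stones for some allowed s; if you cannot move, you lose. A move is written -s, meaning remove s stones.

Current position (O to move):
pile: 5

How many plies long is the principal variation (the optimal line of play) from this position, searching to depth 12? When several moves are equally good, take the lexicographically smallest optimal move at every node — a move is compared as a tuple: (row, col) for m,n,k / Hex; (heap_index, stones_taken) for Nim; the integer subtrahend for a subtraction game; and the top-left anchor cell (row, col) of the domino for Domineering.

ply 1, O at 5 | -2=-1→3; -4=+1→1*; -5=+1→0
ply 2: 1 is terminal -1 (X); from 5 depth 12

PV length from [5]: 1 ply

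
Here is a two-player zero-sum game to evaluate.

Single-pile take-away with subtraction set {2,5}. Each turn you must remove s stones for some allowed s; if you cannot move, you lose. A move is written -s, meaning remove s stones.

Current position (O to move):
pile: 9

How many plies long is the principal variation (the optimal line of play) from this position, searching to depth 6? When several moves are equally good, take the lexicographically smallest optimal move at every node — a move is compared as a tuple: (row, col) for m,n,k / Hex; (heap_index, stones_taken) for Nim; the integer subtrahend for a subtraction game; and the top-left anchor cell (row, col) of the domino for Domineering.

[9] O move#1: -2:+1/7*, -5:+1/4
[7] X move#2: -2:-1/5*, -5:-1/2
[5] O move#3: -2:-1/3, -5:+1/0*
[0] end (terminal -1, X#4); searched 9 to 6

PV length from [9]: 3 plies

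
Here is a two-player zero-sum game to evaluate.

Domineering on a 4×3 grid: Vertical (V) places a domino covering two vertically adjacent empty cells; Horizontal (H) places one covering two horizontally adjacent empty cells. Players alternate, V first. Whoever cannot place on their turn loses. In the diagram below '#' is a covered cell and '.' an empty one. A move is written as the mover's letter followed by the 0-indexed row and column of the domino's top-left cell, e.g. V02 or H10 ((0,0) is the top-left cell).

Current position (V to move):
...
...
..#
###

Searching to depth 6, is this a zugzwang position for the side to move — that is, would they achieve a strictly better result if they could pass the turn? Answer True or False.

p1 V@[.../.../..#/###]: V00[#../#../..#/###]-1 V01[.#./.#./..#/###]+1* V02[..#/..#/..#/###]-1 V10[.../#../#.#/###]-1 V11[.../.#./.##/###]+1
p2 H@[.#./.#./..#/###]: H20[.#./.#./###/###]-1*
p3 V@[.#./.#./###/###]: V00[##./##./###/###]+1* V02[.##/.##/###/###]+1
p4 H@[##./##./###/###] terminal -1; root [.../.../..#/###] d6
pass branch (H moves first from the same position):
  | p1 H@[.../.../..#/###]: H00[##./.../..#/###]-1 H01[.##/.../..#/###]-1 H10[.../##./..#/###]+1* H11[.../.##/..#/###]+1 H20[.../.../###/###]-1
  | p2 V@[.../##./..#/###]: V02[..#/###/..#/###]-1*
  | p3 H@[..#/###/..#/###]: H00[###/###/..#/###]+1* H20[..#/###/###/###]+1
  | p4 V@[###/###/..#/###] terminal -1; root [.../.../..#/###] d6
V moving scores +1; V passing scores -1

zugzwang(.../.../..#/###, V) = False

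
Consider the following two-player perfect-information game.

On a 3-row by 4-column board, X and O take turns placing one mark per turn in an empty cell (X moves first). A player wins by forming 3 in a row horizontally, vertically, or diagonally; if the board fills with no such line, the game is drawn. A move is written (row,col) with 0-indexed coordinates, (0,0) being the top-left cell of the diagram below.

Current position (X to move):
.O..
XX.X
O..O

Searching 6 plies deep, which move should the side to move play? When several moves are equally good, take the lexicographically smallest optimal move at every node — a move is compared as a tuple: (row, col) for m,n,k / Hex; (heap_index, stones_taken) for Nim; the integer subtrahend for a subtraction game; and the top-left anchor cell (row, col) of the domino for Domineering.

ply 1, X at .O../XX.X/O..O | (0,0)=-1→XO../XX.X/O..O; (0,2)=-1→.OX./XX.X/O..O; (0,3)=-1→.O.X/XX.X/O..O; (1,2)=+1→.O../XXXX/O..O*; (2,1)=-1→.O../XX.X/OX.O; (2,2)=-1→.O../XX.X/O.XO
ply 2: .O../XXXX/O..O is terminal -1 (O); from .O../XX.X/O..O depth 6

X's best at [.O../XX.X/O..O]: (1,2)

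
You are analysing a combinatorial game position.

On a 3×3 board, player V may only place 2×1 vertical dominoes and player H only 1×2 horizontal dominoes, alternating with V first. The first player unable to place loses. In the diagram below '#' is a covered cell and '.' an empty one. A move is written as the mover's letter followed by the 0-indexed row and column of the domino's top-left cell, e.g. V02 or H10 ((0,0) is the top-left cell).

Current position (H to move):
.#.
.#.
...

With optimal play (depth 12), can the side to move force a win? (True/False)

H winning at [.#./.#./...]: False

[.#./.#./...] H move#1: H20:-1/.#./.#./##.*, H21:-1/.#./.#./.##
[.#./.#./##.] V move#2: V00:+1/##./##./##.*, V02:+1/.##/.##/##., V12:+1/.#./.##/###
[##./##./##.] end (terminal -1, H#3); searched .#./.#./... to 12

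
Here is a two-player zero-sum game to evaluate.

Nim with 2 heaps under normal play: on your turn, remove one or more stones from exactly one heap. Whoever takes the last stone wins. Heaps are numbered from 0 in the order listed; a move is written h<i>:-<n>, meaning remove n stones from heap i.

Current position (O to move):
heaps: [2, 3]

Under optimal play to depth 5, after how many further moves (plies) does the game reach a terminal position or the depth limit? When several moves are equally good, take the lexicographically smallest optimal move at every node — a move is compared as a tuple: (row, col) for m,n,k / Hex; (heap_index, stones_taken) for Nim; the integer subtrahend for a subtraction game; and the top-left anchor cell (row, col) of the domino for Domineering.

PV length from [(2,3)]: 5 plies

p1 O@[(2,3)]: h0:-1[(1,3)]-1 h0:-2[(0,3)]-1 h1:-1[(2,2)]+1* h1:-2[(2,1)]-1 h1:-3[(2,0)]-1
p2 X@[(2,2)]: h0:-1[(1,2)]-1* h0:-2[(0,2)]-1 h1:-1[(2,1)]-1 h1:-2[(2,0)]-1
p3 O@[(1,2)]: h0:-1[(0,2)]-1 h1:-1[(1,1)]+1* h1:-2[(1,0)]-1
p4 X@[(1,1)]: h0:-1[(0,1)]-1* h1:-1[(1,0)]-1
p5 O@[(0,1)]: h1:-1[(0,0)]+1*
p6 X@[(0,0)] terminal -1; root [(2,3)] d5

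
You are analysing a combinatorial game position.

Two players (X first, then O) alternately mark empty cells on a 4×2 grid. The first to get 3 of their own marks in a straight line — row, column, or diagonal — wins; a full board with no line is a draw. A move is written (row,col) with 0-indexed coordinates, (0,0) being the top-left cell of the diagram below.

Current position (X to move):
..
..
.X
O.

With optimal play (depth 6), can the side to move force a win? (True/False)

X winning at [../../.X/O.]: True

p1 X@[../../.X/O.]: (0,0)[X./../.X/O.]+0 (0,1)[.X/../.X/O.]+0 (1,0)[../X./.X/O.]+0 (1,1)[../.X/.X/O.]+1* (2,0)[../../XX/O.]+0 (3,1)[../../.X/OX]+0
p2 O@[../.X/.X/O.]: (0,0)[O./.X/.X/O.]-1* (0,1)[.O/.X/.X/O.]-1 (1,0)[../OX/.X/O.]-1 (2,0)[../.X/OX/O.]-1 (3,1)[../.X/.X/OO]-1
p3 X@[O./.X/.X/O.]: (0,1)[OX/.X/.X/O.]+1* (1,0)[O./XX/.X/O.]+1 (2,0)[O./.X/XX/O.]+1 (3,1)[O./.X/.X/OX]+1
p4 O@[OX/.X/.X/O.] terminal -1; root [../../.X/O.] d6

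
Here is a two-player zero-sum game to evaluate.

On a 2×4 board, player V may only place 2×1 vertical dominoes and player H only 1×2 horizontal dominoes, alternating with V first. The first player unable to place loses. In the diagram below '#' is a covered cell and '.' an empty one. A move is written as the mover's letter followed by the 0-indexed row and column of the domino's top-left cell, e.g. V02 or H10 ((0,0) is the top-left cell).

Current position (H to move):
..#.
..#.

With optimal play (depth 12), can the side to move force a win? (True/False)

p1 H@[..#./..#.]: H00[###./..#.]+1* H10[..#./###.]+1
p2 V@[###./..#.]: V03[####/..##]-1*
p3 H@[####/..##]: H10[####/####]+1*
p4 V@[####/####] terminal -1; root [..#./..#.] d12

H winning at [..#./..#.]: True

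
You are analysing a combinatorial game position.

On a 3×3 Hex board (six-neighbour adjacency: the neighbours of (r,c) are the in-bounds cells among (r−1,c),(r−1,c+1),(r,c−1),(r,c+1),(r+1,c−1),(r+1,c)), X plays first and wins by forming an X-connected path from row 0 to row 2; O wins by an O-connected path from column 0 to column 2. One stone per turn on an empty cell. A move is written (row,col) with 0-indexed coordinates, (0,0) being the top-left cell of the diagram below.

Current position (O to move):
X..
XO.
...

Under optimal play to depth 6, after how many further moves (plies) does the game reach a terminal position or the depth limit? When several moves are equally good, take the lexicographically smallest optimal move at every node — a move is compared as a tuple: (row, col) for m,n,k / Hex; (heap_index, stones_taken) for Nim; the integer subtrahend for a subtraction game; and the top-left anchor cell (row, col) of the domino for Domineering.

p1 O@[X../XO./...]: (0,1)[XO./XO./...]-1 (0,2)[X.O/XO./...]-1 (1,2)[X../XOO/...]-1 (2,0)[X../XO./O..]+1* (2,1)[X../XO./.O.]-1 (2,2)[X../XO./..O]-1
p2 X@[X../XO./O..]: (0,1)[XX./XO./O..]-1* (0,2)[X.X/XO./O..]-1 (1,2)[X../XOX/O..]-1 (2,1)[X../XO./OX.]-1 (2,2)[X../XO./O.X]-1
p3 O@[XX./XO./O..]: (0,2)[XXO/XO./O..]+1* (1,2)[XX./XOO/O..]+1 (2,1)[XX./XO./OO.]+1 (2,2)[XX./XO./O.O]+1
p4 X@[XXO/XO./O..] terminal -1; root [X../XO./...] d6

PV length from [X../XO./...]: 3 plies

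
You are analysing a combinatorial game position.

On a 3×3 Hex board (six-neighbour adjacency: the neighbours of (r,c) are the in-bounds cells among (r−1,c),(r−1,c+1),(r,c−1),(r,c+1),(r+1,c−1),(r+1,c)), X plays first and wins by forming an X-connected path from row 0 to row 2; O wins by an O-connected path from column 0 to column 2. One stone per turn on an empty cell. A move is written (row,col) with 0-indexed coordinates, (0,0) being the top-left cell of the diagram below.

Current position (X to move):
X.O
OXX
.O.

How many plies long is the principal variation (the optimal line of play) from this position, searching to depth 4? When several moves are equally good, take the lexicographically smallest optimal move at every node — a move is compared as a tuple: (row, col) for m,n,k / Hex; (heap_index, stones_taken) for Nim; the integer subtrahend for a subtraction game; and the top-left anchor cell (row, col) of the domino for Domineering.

ply 1, X at X.O/OXX/.O. | (0,1)=+1→XXO/OXX/.O.*; (2,0)=-1→X.O/OXX/XO.; (2,2)=-1→X.O/OXX/.OX
ply 2, O at XXO/OXX/.O. | (2,0)=-1→XXO/OXX/OO.*; (2,2)=-1→XXO/OXX/.OO
ply 3, X at XXO/OXX/OO. | (2,2)=+1→XXO/OXX/OOX*
ply 4: XXO/OXX/OOX is terminal -1 (O); from X.O/OXX/.O. depth 4

PV length from [X.O/OXX/.O.]: 3 plies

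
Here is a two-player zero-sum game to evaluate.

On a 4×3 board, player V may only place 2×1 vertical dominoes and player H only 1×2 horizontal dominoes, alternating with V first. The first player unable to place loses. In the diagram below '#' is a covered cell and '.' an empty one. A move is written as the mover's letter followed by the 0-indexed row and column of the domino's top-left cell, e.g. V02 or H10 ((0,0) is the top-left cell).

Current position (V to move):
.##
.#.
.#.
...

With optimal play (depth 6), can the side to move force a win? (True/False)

V winning at [.##/.#./.#./...]: True

p1 V@[.##/.#./.#./...]: V00[###/##./.#./...]+1* V10[.##/##./##./...]+1 V12[.##/.##/.##/...]+1 V20[.##/.#./##./#..]+1 V22[.##/.#./.##/..#]+1
p2 H@[###/##./.#./...]: H30[###/##./.#./##.]-1* H31[###/##./.#./.##]-1
p3 V@[###/##./.#./##.]: V12[###/###/.##/##.]+1* V22[###/##./.##/###]+1
p4 H@[###/###/.##/##.] terminal -1; root [.##/.#./.#./...] d6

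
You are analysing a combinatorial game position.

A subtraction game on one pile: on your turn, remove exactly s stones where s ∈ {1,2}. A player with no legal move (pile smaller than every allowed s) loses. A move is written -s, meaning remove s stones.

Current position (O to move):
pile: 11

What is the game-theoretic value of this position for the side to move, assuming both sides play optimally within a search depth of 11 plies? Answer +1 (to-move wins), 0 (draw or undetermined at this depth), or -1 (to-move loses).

p1 O@[11]: -1[10]-1 -2[9]+1*
p2 X@[9]: -1[8]-1* -2[7]-1
p3 O@[8]: -1[7]-1 -2[6]+1*
p4 X@[6]: -1[5]-1* -2[4]-1
p5 O@[5]: -1[4]-1 -2[3]+1*
p6 X@[3]: -1[2]-1* -2[1]-1
p7 O@[2]: -1[1]-1 -2[0]+1*
p8 X@[0] terminal -1; root [11] d11

value(11, O) = +1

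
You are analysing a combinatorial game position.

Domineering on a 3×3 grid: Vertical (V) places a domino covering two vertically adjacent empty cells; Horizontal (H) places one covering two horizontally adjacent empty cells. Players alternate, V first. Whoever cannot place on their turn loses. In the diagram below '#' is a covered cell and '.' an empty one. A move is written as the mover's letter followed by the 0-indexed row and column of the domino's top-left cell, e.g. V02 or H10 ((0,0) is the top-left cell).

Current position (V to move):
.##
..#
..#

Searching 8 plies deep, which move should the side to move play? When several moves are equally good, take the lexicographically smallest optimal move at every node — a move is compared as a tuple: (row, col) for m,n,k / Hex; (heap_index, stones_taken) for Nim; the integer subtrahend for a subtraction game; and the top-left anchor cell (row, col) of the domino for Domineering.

[.##/..#/..#] V move#1: V00:-1/###/#.#/..#, V10:+1/.##/#.#/#.#*, V11:+1/.##/.##/.##
[.##/#.#/#.#] end (terminal -1, H#2); searched .##/..#/..# to 8

V's best at [.##/..#/..#]: V10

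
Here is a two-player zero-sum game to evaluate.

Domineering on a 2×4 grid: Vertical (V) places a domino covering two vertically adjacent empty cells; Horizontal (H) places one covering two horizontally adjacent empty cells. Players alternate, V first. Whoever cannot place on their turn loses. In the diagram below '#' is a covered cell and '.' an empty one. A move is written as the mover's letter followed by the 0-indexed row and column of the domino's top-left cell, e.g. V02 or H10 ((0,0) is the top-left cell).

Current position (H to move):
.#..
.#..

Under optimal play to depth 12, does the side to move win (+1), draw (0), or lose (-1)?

p1 H@[.#../.#..]: H02[.###/.#..]+1* H12[.#../.###]+1
p2 V@[.###/.#..]: V00[####/##..]-1*
p3 H@[####/##..]: H12[####/####]+1*
p4 V@[####/####] terminal -1; root [.#../.#..] d12

value(.#../.#.., H) = +1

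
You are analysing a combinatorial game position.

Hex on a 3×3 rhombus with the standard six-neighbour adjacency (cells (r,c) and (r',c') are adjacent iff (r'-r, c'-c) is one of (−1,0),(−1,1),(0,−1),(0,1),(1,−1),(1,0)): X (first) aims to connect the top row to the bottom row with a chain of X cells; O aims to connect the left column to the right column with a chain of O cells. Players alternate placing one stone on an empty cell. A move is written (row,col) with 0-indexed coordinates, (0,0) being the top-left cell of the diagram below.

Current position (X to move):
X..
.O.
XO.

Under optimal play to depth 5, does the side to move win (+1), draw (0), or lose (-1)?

value(X../.O./XO., X) = +1

[X../.O./XO.] X move#1: (0,1):-1/XX./.O./XO., (0,2):-1/X.X/.O./XO., (1,0):+1/X../XO./XO.*, (1,2):-1/X../.OX/XO., (2,2):-1/X../.O./XOX
[X../XO./XO.] end (terminal -1, O#2); searched X../.O./XO. to 5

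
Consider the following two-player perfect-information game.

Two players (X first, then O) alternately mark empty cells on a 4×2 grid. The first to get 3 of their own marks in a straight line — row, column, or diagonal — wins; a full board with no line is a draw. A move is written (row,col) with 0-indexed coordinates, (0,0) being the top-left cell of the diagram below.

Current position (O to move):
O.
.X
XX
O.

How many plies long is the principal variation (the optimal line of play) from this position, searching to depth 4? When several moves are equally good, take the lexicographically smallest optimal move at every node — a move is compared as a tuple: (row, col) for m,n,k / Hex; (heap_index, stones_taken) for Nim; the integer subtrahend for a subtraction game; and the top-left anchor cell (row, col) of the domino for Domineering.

PV length from [O./.X/XX/O.]: 2 plies

p1 O@[O./.X/XX/O.]: (0,1)[OO/.X/XX/O.]-1* (1,0)[O./OX/XX/O.]-1 (3,1)[O./.X/XX/OO]-1
p2 X@[OO/.X/XX/O.]: (1,0)[OO/XX/XX/O.]+0 (3,1)[OO/.X/XX/OX]+1*
p3 O@[OO/.X/XX/OX] terminal -1; root [O./.X/XX/O.] d4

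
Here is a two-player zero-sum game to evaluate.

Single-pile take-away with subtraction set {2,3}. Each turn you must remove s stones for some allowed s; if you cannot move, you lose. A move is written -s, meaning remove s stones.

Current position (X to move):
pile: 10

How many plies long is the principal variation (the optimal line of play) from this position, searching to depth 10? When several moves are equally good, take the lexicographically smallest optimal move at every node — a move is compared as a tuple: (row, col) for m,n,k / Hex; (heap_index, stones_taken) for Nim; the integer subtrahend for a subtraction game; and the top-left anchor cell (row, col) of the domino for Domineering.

ply 1, X at 10 | -2=-1→8*; -3=-1→7
ply 2, O at 8 | -2=+1→6*; -3=+1→5
ply 3, X at 6 | -2=-1→4*; -3=-1→3
ply 4, O at 4 | -2=-1→2; -3=+1→1*
ply 5: 1 is terminal -1 (X); from 10 depth 10

PV length from [10]: 4 plies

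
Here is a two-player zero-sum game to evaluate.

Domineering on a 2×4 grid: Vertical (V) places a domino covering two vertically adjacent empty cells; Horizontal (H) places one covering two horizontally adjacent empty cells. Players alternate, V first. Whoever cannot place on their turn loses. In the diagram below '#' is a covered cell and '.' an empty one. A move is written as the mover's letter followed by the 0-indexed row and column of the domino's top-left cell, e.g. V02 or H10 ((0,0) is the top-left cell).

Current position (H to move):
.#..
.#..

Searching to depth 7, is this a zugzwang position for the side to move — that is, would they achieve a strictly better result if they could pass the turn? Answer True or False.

zugzwang(.#../.#.., H) = False

ply 1, H at .#../.#.. | H02=+1→.###/.#..*; H12=+1→.#../.###
ply 2, V at .###/.#.. | V00=-1→####/##..*
ply 3, H at ####/##.. | H12=+1→####/####*
ply 4: ####/#### is terminal -1 (V); from .#../.#.. depth 7
if H skipped the turn, V would face:
~ ply 1, V at .#../.#.. | V00=-1→##../##..; V02=+1→.##./.##.*; V03=+1→.#.#/.#.#
~ ply 2: .##./.##. is terminal -1 (H); from .#../.#.. depth 7
compare (H): move=+1 vs pass=-1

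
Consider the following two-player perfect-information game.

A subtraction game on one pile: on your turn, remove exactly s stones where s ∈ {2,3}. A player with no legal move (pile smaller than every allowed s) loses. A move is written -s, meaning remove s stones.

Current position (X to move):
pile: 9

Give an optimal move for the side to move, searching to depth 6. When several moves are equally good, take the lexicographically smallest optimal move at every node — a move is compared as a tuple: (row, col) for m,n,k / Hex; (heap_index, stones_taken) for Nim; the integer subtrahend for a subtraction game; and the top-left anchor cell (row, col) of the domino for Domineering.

X's best at [9]: -3

[9] X move#1: -2:-1/7, -3:+1/6*
[6] O move#2: -2:-1/4*, -3:-1/3
[4] X move#3: -2:-1/2, -3:+1/1*
[1] end (terminal -1, O#4); searched 9 to 6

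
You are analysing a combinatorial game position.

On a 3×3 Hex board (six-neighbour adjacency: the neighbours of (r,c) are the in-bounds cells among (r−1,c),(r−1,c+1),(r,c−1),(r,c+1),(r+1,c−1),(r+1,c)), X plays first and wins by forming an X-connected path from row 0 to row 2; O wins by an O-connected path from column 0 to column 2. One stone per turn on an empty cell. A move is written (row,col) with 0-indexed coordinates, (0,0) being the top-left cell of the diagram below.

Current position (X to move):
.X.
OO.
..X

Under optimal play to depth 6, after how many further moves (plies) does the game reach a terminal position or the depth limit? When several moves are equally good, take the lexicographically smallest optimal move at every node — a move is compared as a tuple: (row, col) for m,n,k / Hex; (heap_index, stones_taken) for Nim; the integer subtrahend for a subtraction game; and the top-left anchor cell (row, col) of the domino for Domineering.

p1 X@[.X./OO./..X]: (0,0)[XX./OO./..X]-1* (0,2)[.XX/OO./..X]-1 (1,2)[.X./OOX/..X]-1 (2,0)[.X./OO./X.X]-1 (2,1)[.X./OO./.XX]-1
p2 O@[XX./OO./..X]: (0,2)[XXO/OO./..X]+1* (1,2)[XX./OOO/..X]+1 (2,0)[XX./OO./O.X]+1 (2,1)[XX./OO./.OX]+1
p3 X@[XXO/OO./..X] terminal -1; root [.X./OO./..X] d6

PV length from [.X./OO./..X]: 2 plies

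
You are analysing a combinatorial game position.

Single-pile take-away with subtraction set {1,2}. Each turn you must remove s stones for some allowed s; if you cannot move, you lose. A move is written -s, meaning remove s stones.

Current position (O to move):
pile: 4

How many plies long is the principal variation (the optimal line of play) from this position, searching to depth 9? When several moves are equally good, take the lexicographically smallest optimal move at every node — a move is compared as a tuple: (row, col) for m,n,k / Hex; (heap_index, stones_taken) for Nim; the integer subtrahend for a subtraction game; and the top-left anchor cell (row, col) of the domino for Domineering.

[4] O move#1: -1:+1/3*, -2:-1/2
[3] X move#2: -1:-1/2*, -2:-1/1
[2] O move#3: -1:-1/1, -2:+1/0*
[0] end (terminal -1, X#4); searched 4 to 9

PV length from [4]: 3 plies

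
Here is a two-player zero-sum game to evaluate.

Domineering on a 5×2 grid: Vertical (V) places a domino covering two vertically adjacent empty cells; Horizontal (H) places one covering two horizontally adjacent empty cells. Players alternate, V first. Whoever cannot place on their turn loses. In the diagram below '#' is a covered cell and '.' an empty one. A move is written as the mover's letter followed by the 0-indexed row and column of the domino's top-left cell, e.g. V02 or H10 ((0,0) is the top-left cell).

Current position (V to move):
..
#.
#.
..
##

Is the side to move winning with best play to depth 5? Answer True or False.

V winning at [../#./#./../##]: False

p1 V@[../#./#./../##]: V01[.#/##/#./../##]-1* V11[../##/##/../##]-1 V21[../#./##/.#/##]-1
p2 H@[.#/##/#./../##]: H30[.#/##/#./##/##]+1*
p3 V@[.#/##/#./##/##] terminal -1; root [../#./#./../##] d5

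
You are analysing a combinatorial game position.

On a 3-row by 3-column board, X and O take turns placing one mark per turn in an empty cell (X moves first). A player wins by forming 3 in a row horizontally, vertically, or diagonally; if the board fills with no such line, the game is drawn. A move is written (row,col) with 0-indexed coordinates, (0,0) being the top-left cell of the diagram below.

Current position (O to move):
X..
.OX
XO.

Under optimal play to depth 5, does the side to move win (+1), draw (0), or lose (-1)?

[X../.OX/XO.] O move#1: (0,1):+1/XO./.OX/XO.*, (0,2):-1/X.O/.OX/XO., (1,0):+0/X../OOX/XO., (2,2):-1/X../.OX/XOO
[XO./.OX/XO.] end (terminal -1, X#2); searched X../.OX/XO. to 5

value(X../.OX/XO., O) = +1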